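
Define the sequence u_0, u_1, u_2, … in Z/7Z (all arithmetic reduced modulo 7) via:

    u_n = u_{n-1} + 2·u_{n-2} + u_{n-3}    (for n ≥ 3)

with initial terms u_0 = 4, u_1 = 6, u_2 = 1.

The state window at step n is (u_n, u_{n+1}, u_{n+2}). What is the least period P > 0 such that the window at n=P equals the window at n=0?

57

n=0: window = (4, 6, 1)
n=1: window = (6, 1, 3)
n=2: window = (1, 3, 4)
n=3: window = (3, 4, 4)
n=4: window = (4, 4, 1)
n=5: window = (4, 1, 6)
n=6: window = (1, 6, 5)
n=7: window = (6, 5, 4)
n=8: window = (5, 4, 6)
n=9: window = (4, 6, 5)
n=10: window = (6, 5, 0)
n=11: window = (5, 0, 2)
n=12: window = (0, 2, 0)
n=13: window = (2, 0, 4)
n=14: window = (0, 4, 6)
n=15: window = (4, 6, 0)
n=16: window = (6, 0, 2)
n=17: window = (0, 2, 1)
n=18: window = (2, 1, 5)
n=19: window = (1, 5, 2)
n=20: window = (5, 2, 6)
n=21: window = (2, 6, 1)
n=22: window = (6, 1, 1)
n=23: window = (1, 1, 2)
n=24: window = (1, 2, 5)
n=25: window = (2, 5, 3)
n=26: window = (5, 3, 1)
n=27: window = (3, 1, 5)
n=28: window = (1, 5, 3)
n=29: window = (5, 3, 0)
n=30: window = (3, 0, 4)
n=31: window = (0, 4, 0)
n=32: window = (4, 0, 1)
n=33: window = (0, 1, 5)
n=34: window = (1, 5, 0)
n=35: window = (5, 0, 4)
n=36: window = (0, 4, 2)
n=37: window = (4, 2, 3)
n=38: window = (2, 3, 4)
n=39: window = (3, 4, 5)
n=40: window = (4, 5, 2)
…
n=55: window = (0, 1, 4)
n=56: window = (1, 4, 6)
n=57: window = (4, 6, 1)
window at n=57 equals window at n=0 → period = 57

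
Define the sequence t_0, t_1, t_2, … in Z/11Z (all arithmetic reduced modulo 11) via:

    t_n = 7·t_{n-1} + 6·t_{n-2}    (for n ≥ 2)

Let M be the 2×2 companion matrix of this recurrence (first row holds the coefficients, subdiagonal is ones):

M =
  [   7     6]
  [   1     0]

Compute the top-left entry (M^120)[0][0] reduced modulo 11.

(M^120)[0][0] is the top entry after applying M 120 times to the unit state (1, 0). Equivalently it is h_{121} for the auxiliary sequence (h_n) obeying the same recurrence with h_1 = 1 and h_i = 0 for 0 ≤ i < 1:
h_2 = 7·1 + 6·0 = 7
h_3 = 7·7 + 6·1 = 0
h_4 = 7·0 + 6·7 = 9
h_5 = 7·9 + 6·0 = 8
h_6 = 7·8 + 6·9 = 0
h_7 = 7·0 + 6·8 = 4
h_8 = 7·4 + 6·0 = 6
h_9 = 7·6 + 6·4 = 0
h_10 = 7·0 + 6·6 = 3
h_11 = 7·3 + 6·0 = 10
h_12 = 7·10 + 6·3 = 0
h_13 = 7·0 + 6·10 = 5
h_14 = 7·5 + 6·0 = 2
h_15 = 7·2 + 6·5 = 0
h_16 = 7·0 + 6·2 = 1
(h_15, h_16) = (0, 1) = (h_0, h_1), so the sequence has period 15.
121 ≡ 1 (mod 15), hence h_121 = h_1 = 1.

1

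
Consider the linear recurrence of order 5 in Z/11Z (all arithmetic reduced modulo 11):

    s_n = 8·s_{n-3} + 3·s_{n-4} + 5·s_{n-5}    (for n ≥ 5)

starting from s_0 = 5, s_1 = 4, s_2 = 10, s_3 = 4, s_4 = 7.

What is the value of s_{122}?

10

s_5 = 0·7 + 0·4 + 8·10 + 3·4 + 5·5 = 7
s_6 = 0·7 + 0·7 + 8·4 + 3·10 + 5·4 = 5
s_7 = 0·5 + 0·7 + 8·7 + 3·4 + 5·10 = 8
s_8 = 0·8 + 0·5 + 8·7 + 3·7 + 5·4 = 9
s_9 = 0·9 + 0·8 + 8·5 + 3·7 + 5·7 = 8
s_10 = 0·8 + 0·9 + 8·8 + 3·5 + 5·7 = 4
Continuing the recurrence:
  s_11 = 0;  s_12 = 10;  s_13 = 2;  s_14 = 8;  s_15 = 1;  s_16 = 2
  s_17 = 10;  s_18 = 9;  s_19 = 4;  s_20 = 3;  s_21 = 2;  s_22 = 10
  s_23 = 4;  s_24 = 1;  s_25 = 2;  s_26 = 6;  s_27 = 4;  s_28 = 6
  s_29 = 4;  s_30 = 5;  s_31 = 2;  s_32 = 4;  s_33 = 5;  s_34 = 7
  s_35 = 8;  s_36 = 7;  s_37 = 3;  s_38 = 0;  s_39 = 5;  s_40 = 8
  s_41 = 0;  s_42 = 0;  s_43 = 2;  s_44 = 5;  s_45 = 7;  s_46 = 5
  s_47 = 2;  s_48 = 4;  s_49 = 9;  s_50 = 0;  s_51 = 8;  s_52 = 6
  s_53 = 3;  s_54 = 10;  s_55 = 6;  s_56 = 5;  s_57 = 9;  s_58 = 5
  s_59 = 9;  s_60 = 7;  s_61 = 4;  s_62 = 0;  s_63 = 9;  s_64 = 10
  s_65 = 3;  s_66 = 4;  s_67 = 8;  s_68 = 0;  s_69 = 3;  s_70 = 3
  s_71 = 0;  s_72 = 9;  s_73 = 0;  s_74 = 2;  s_75 = 10;  s_76 = 5
  s_77 = 6;  s_78 = 9;  s_79 = 3;  s_80 = 3;  s_81 = 5;  s_82 = 4
  s_83 = 1;  s_84 = 9;  s_85 = 7;  s_86 = 1;  s_87 = 7;  s_88 = 0
  s_89 = 8;  s_90 = 6;  s_91 = 4;  s_92 = 0;  s_93 = 6;  s_94 = 2
  s_95 = 9;  s_96 = 2;  s_97 = 1;  s_98 = 9;  s_99 = 9;  s_100 = 4
  s_101 = 8;  s_102 = 5;  s_103 = 5;  s_104 = 0;  s_105 = 7;  s_106 = 7
  s_107 = 7;  s_108 = 4;  s_109 = 0;  s_110 = 2;  s_111 = 0;  s_112 = 3
  s_113 = 3;  s_114 = 6;  s_115 = 1;  s_116 = 0;  s_117 = 6;  s_118 = 8
  s_119 = 0;  s_120 = 9
s_121 = 0·9 + 0·0 + 8·8 + 3·6 + 5·0 = 5
s_122 = 0·5 + 0·9 + 8·0 + 3·8 + 5·6 = 10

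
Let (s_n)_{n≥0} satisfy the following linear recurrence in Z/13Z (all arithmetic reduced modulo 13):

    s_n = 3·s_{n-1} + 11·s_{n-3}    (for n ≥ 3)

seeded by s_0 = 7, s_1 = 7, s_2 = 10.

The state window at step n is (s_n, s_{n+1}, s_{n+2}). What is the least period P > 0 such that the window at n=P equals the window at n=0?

n=0: window = (7, 7, 10)
n=1: window = (7, 10, 3)
n=2: window = (10, 3, 8)
n=3: window = (3, 8, 4)
n=4: window = (8, 4, 6)
n=5: window = (4, 6, 2)
n=6: window = (6, 2, 11)
n=7: window = (2, 11, 8)
n=8: window = (11, 8, 7)
n=9: window = (8, 7, 12)
n=10: window = (7, 12, 7)
n=11: window = (12, 7, 7)
n=12: window = (7, 7, 10)
window at n=12 equals window at n=0 → period = 12

12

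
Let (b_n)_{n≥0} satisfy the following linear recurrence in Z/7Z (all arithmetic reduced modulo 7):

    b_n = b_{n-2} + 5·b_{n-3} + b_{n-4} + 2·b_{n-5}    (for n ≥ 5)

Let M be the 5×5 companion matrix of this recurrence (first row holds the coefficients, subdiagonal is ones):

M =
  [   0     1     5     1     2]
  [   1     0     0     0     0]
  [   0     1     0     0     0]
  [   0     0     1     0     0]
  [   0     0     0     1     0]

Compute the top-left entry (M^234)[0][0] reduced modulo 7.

4

(M^234)[0][0] is the top entry after applying M 234 times to the unit state (1, 0, 0, 0, 0). Equivalently it is h_{238} for the auxiliary sequence (h_n) obeying the same recurrence with h_4 = 1 and h_i = 0 for 0 ≤ i < 4:
h_5 = 0·1 + 1·0 + 5·0 + 1·0 + 2·0 = 0
h_6 = 0·0 + 1·1 + 5·0 + 1·0 + 2·0 = 1
h_7 = 0·1 + 1·0 + 5·1 + 1·0 + 2·0 = 5
h_8 = 0·5 + 1·1 + 5·0 + 1·1 + 2·0 = 2
h_9 = 0·2 + 1·5 + 5·1 + 1·0 + 2·1 = 5
h_10 = 0·5 + 1·2 + 5·5 + 1·1 + 2·0 = 0
Continuing the recurrence:
  h_11 = 1;  h_12 = 2;  h_13 = 3;  h_14 = 3;  h_15 = 0;  h_16 = 1
  h_17 = 1;  h_18 = 3;  h_19 = 5;  h_20 = 2;  h_21 = 2;  h_22 = 4
  h_23 = 2;  h_24 = 5;  h_25 = 0;  h_26 = 2;  h_27 = 0;  h_28 = 4
  h_29 = 6;  h_30 = 6;  h_31 = 2;  h_32 = 5;  h_33 = 4;  h_34 = 5
  h_35 = 1;  h_36 = 6;  h_37 = 5;  h_38 = 3;  h_39 = 4;  h_40 = 1
  h_41 = 1;  h_42 = 6;  h_43 = 2;  h_44 = 6;  h_45 = 0;  h_46 = 3
  h_47 = 2;  h_48 = 6;  h_49 = 1;  h_50 = 5;  h_51 = 4;  h_52 = 6
  h_53 = 0;  h_54 = 5;  h_55 = 2;  h_56 = 5;  h_57 = 4;  h_58 = 6
  h_59 = 6;  h_60 = 0;  h_61 = 1;  h_62 = 2;  h_63 = 5;  h_64 = 5
  h_65 = 2;  h_66 = 6;  h_67 = 1;  h_68 = 3;  h_69 = 1;  h_70 = 4
  h_71 = 1;  h_72 = 0;  h_73 = 0;  h_74 = 4;  h_75 = 2;  h_76 = 6
  h_77 = 1;  h_78 = 6;  h_79 = 6;  h_80 = 0;  h_81 = 0;  h_82 = 3
  h_83 = 4;  h_84 = 1;  h_85 = 5;  h_86 = 3;  h_87 = 6;  h_88 = 2
  h_89 = 0;  h_90 = 3;  h_91 = 1;  h_92 = 3;  h_93 = 6;  h_94 = 4
  h_95 = 0;  h_96 = 4;  h_97 = 4;  h_98 = 6;  h_99 = 4;  h_100 = 2
  h_101 = 4;  h_102 = 1;  h_103 = 2;  h_104 = 3;  h_105 = 1;  h_106 = 1
  h_107 = 6;  h_108 = 6;  h_109 = 4;  h_110 = 4;  h_111 = 0;  h_112 = 0
  h_113 = 1;  h_114 = 5;  h_115 = 2;  h_116 = 3;  h_117 = 0;  h_118 = 6
  h_119 = 6;  h_120 = 6;  h_121 = 0;  h_122 = 0;  h_123 = 6;  h_124 = 4
  h_125 = 4;  h_126 = 6;  h_127 = 2;  h_128 = 0;  h_129 = 2;  h_130 = 3
  h_131 = 2;  h_132 = 3;  h_133 = 5;  h_134 = 6;  h_135 = 0;  h_136 = 3
  h_137 = 6;  h_138 = 5;  h_139 = 5;  h_140 = 3;  h_141 = 0;  h_142 = 3
  h_143 = 2;  h_144 = 2;  h_145 = 2;  h_146 = 1;  h_147 = 6;  h_148 = 3
  h_149 = 3;  h_150 = 3;  h_151 = 5;  h_152 = 5;  h_153 = 1;  h_154 = 4
  h_155 = 2;  h_156 = 3;  h_157 = 5;  h_158 = 5;  h_159 = 2;  h_160 = 2
  h_161 = 3;  h_162 = 6;  h_163 = 4;  h_164 = 6;  h_165 = 6;  h_166 = 3
  h_167 = 3;  h_168 = 5;  h_169 = 1;  h_170 = 0;  h_171 = 0;  h_172 = 2
  h_173 = 4;  h_174 = 4;  h_175 = 0;  h_176 = 5;  h_177 = 0;  h_178 = 3
  h_179 = 5;  h_180 = 1;  h_181 = 2;  h_182 = 1;  h_183 = 4;  h_184 = 1
  h_185 = 6;  h_186 = 5;  h_187 = 3;  h_188 = 2;  h_189 = 1;  h_190 = 6
  h_191 = 3;  h_192 = 5;  h_193 = 3;  h_194 = 0;  h_195 = 1;  h_196 = 5
  h_197 = 0;  h_198 = 2;  h_199 = 5;  h_200 = 2;  h_201 = 4;  h_202 = 1
  h_203 = 2;  h_204 = 5;  h_205 = 1;  h_206 = 3;  h_207 = 2;  h_208 = 3
  h_209 = 0;  h_210 = 4;  h_211 = 2;  h_212 = 4;  h_213 = 0;  h_214 = 4
  h_215 = 2;  h_216 = 5;  h_217 = 2;  h_218 = 5;  h_219 = 2;  h_220 = 3
  h_221 = 4;  h_222 = 1;  h_223 = 3;  h_224 = 0;  h_225 = 4;  h_226 = 3
  h_227 = 2;  h_228 = 1;  h_229 = 0;  h_230 = 1;  h_231 = 6;  h_232 = 6
  h_233 = 6;  h_234 = 2;  h_235 = 2;  h_236 = 1
h_237 = 0·1 + 1·2 + 5·2 + 1·6 + 2·6 = 2
h_238 = 0·2 + 1·1 + 5·2 + 1·2 + 2·6 = 4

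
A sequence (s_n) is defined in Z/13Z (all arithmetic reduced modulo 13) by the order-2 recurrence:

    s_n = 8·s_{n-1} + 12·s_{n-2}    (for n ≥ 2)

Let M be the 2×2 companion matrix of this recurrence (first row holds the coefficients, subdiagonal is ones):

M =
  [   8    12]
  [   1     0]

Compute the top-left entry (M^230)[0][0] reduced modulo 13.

0

(M^230)[0][0] is the top entry after applying M 230 times to the unit state (1, 0). Equivalently it is h_{231} for the auxiliary sequence (h_n) obeying the same recurrence with h_1 = 1 and h_i = 0 for 0 ≤ i < 1:
h_2 = 8·1 + 12·0 = 8
h_3 = 8·8 + 12·1 = 11
h_4 = 8·11 + 12·8 = 2
h_5 = 8·2 + 12·11 = 5
h_6 = 8·5 + 12·2 = 12
h_7 = 8·12 + 12·5 = 0
h_8 = 8·0 + 12·12 = 1
(h_7, h_8) = (0, 1) = (h_0, h_1), so the sequence has period 7.
231 ≡ 0 (mod 7), hence h_231 = h_0 = 0.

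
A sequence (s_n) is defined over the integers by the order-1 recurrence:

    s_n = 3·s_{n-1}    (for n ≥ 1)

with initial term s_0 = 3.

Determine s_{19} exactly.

3486784401

s_1 = 3·3 = 9
s_2 = 3·9 = 27
s_3 = 3·27 = 81
s_4 = 3·81 = 243
s_5 = 3·243 = 729
s_6 = 3·729 = 2187
s_7 = 3·2187 = 6561
s_8 = 3·6561 = 19683
s_9 = 3·19683 = 59049
s_10 = 3·59049 = 177147
s_11 = 3·177147 = 531441
s_12 = 3·531441 = 1594323
s_13 = 3·1594323 = 4782969
s_14 = 3·4782969 = 14348907
s_15 = 3·14348907 = 43046721
s_16 = 3·43046721 = 129140163
s_17 = 3·129140163 = 387420489
s_18 = 3·387420489 = 1162261467
s_19 = 3·1162261467 = 3486784401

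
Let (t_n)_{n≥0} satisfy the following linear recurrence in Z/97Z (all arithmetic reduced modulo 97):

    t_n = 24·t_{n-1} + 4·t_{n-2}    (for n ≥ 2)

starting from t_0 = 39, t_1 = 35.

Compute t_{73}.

t_2 = 24·35 + 4·39 = 26
t_3 = 24·26 + 4·35 = 85
t_4 = 24·85 + 4·26 = 10
t_5 = 24·10 + 4·85 = 95
t_6 = 24·95 + 4·10 = 89
t_7 = 24·89 + 4·95 = 91
t_8 = 24·91 + 4·89 = 18
t_9 = 24·18 + 4·91 = 20
t_10 = 24·20 + 4·18 = 67
t_11 = 24·67 + 4·20 = 39
t_12 = 24·39 + 4·67 = 40
t_13 = 24·40 + 4·39 = 49
t_14 = 24·49 + 4·40 = 75
t_15 = 24·75 + 4·49 = 56
t_16 = 24·56 + 4·75 = 92
t_17 = 24·92 + 4·56 = 7
t_18 = 24·7 + 4·92 = 51
t_19 = 24·51 + 4·7 = 88
t_20 = 24·88 + 4·51 = 85
t_21 = 24·85 + 4·88 = 64
t_22 = 24·64 + 4·85 = 33
t_23 = 24·33 + 4·64 = 78
t_24 = 24·78 + 4·33 = 64
t_25 = 24·64 + 4·78 = 5
t_26 = 24·5 + 4·64 = 85
t_27 = 24·85 + 4·5 = 23
t_28 = 24·23 + 4·85 = 19
t_29 = 24·19 + 4·23 = 63
t_30 = 24·63 + 4·19 = 36
t_31 = 24·36 + 4·63 = 49
t_32 = 24·49 + 4·36 = 59
t_33 = 24·59 + 4·49 = 60
t_34 = 24·60 + 4·59 = 27
t_35 = 24·27 + 4·60 = 15
t_36 = 24·15 + 4·27 = 80
t_37 = 24·80 + 4·15 = 40
t_38 = 24·40 + 4·80 = 19
t_39 = 24·19 + 4·40 = 34
t_40 = 24·34 + 4·19 = 19
t_41 = 24·19 + 4·34 = 10
t_42 = 24·10 + 4·19 = 25
t_43 = 24·25 + 4·10 = 58
t_44 = 24·58 + 4·25 = 37
t_45 = 24·37 + 4·58 = 53
t_46 = 24·53 + 4·37 = 62
t_47 = 24·62 + 4·53 = 51
t_48 = 24·51 + 4·62 = 17
t_49 = 24·17 + 4·51 = 30
t_50 = 24·30 + 4·17 = 12
t_51 = 24·12 + 4·30 = 20
t_52 = 24·20 + 4·12 = 43
t_53 = 24·43 + 4·20 = 45
t_54 = 24·45 + 4·43 = 88
t_55 = 24·88 + 4·45 = 61
t_56 = 24·61 + 4·88 = 70
t_57 = 24·70 + 4·61 = 81
t_58 = 24·81 + 4·70 = 90
t_59 = 24·90 + 4·81 = 59
t_60 = 24·59 + 4·90 = 30
t_61 = 24·30 + 4·59 = 83
t_62 = 24·83 + 4·30 = 75
t_63 = 24·75 + 4·83 = 95
t_64 = 24·95 + 4·75 = 58
t_65 = 24·58 + 4·95 = 26
t_66 = 24·26 + 4·58 = 80
t_67 = 24·80 + 4·26 = 84
t_68 = 24·84 + 4·80 = 8
t_69 = 24·8 + 4·84 = 43
t_70 = 24·43 + 4·8 = 94
t_71 = 24·94 + 4·43 = 3
t_72 = 24·3 + 4·94 = 60
t_73 = 24·60 + 4·3 = 94

94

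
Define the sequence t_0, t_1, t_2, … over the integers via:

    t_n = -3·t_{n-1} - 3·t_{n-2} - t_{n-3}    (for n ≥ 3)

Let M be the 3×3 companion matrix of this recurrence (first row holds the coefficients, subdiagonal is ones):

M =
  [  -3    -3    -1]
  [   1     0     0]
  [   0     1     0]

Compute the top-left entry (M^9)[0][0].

-55

(M^9)[0][0] is the top entry after applying M 9 times to the unit state (1, 0, 0). Equivalently it is h_{11} for the auxiliary sequence (h_n) obeying the same recurrence with h_2 = 1 and h_i = 0 for 0 ≤ i < 2:
h_3 = -3·1 + -3·0 + -1·0 = -3
h_4 = -3·-3 + -3·1 + -1·0 = 6
h_5 = -3·6 + -3·-3 + -1·1 = -10
h_6 = -3·-10 + -3·6 + -1·-3 = 15
h_7 = -3·15 + -3·-10 + -1·6 = -21
h_8 = -3·-21 + -3·15 + -1·-10 = 28
h_9 = -3·28 + -3·-21 + -1·15 = -36
h_10 = -3·-36 + -3·28 + -1·-21 = 45
h_11 = -3·45 + -3·-36 + -1·28 = -55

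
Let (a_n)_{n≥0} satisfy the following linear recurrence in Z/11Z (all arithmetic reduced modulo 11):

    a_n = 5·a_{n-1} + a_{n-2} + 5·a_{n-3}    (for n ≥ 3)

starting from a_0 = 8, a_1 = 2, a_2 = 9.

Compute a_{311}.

a_3 = 5·9 + 1·2 + 5·8 = 10
a_4 = 5·10 + 1·9 + 5·2 = 3
a_5 = 5·3 + 1·10 + 5·9 = 4
a_6 = 5·4 + 1·3 + 5·10 = 7
a_7 = 5·7 + 1·4 + 5·3 = 10
a_8 = 5·10 + 1·7 + 5·4 = 0
Continuing the recurrence:
  a_9 = 1;  a_10 = 0;  a_11 = 1;  a_12 = 10;  a_13 = 7;  a_14 = 6
  a_15 = 10;  a_16 = 3;  a_17 = 0;  a_18 = 9;  a_19 = 5;  a_20 = 1
  a_21 = 0;  a_22 = 4;  a_23 = 3;  a_24 = 8;  a_25 = 8;  a_26 = 8
  a_27 = 0;  a_28 = 4;  a_29 = 5;  a_30 = 7;  a_31 = 5;  a_32 = 2
  a_33 = 6;  a_34 = 2;  a_35 = 4;  a_36 = 8;  a_37 = 10;  a_38 = 1
  a_39 = 0;  a_40 = 7;  a_41 = 7;  a_42 = 9;  a_43 = 10;  a_44 = 6
  a_45 = 8;  a_46 = 8;  a_47 = 1;  a_48 = 9;  a_49 = 9;  a_50 = 4
  a_51 = 8;  a_52 = 1;  a_53 = 0;  a_54 = 8;  a_55 = 1;  a_56 = 2
  a_57 = 7;  a_58 = 9;  a_59 = 7;  a_60 = 2;  a_61 = 7;  a_62 = 6
  a_63 = 3;  a_64 = 1;  a_65 = 5;  a_66 = 8;  a_67 = 6;  a_68 = 8
  a_69 = 9;  a_70 = 6;  a_71 = 2;  a_72 = 6;  a_73 = 7;  a_74 = 7
  a_75 = 6;  a_76 = 6;  a_77 = 5;  a_78 = 6;  a_79 = 10;  a_80 = 4
  a_81 = 5;  a_82 = 2;  a_83 = 2;  a_84 = 4;  a_85 = 10;  a_86 = 9
  a_87 = 9;  a_88 = 5;  a_89 = 2;  a_90 = 5;  a_91 = 8;  a_92 = 0
  a_93 = 0;  a_94 = 7;  a_95 = 2;  a_96 = 6;  a_97 = 1;  a_98 = 10
  a_99 = 4;  a_100 = 2;  a_101 = 9;  a_102 = 1;  a_103 = 2;  a_104 = 1
  a_105 = 1;  a_106 = 5;  a_107 = 9;  a_108 = 0;  a_109 = 1;  a_110 = 6
  a_111 = 9;  a_112 = 1;  a_113 = 0;  a_114 = 2;  a_115 = 4;  a_116 = 0
  a_117 = 3;  a_118 = 2;  a_119 = 2;  a_120 = 5;  a_121 = 4;  a_122 = 2
  a_123 = 6;  a_124 = 8;  a_125 = 1;  a_126 = 10;  a_127 = 3;  a_128 = 8
  a_129 = 5;  a_130 = 4;  a_131 = 10;  a_132 = 2;  a_133 = 7;  a_134 = 10
  a_135 = 1;  a_136 = 6;  a_137 = 4;  a_138 = 9;  a_139 = 2;  a_140 = 6
  a_141 = 0;  a_142 = 5;  a_143 = 0;  a_144 = 5;  a_145 = 6;  a_146 = 2
  a_147 = 8;  a_148 = 6;  a_149 = 4;  a_150 = 0;  a_151 = 1;  a_152 = 3
  a_153 = 5;  a_154 = 0;  a_155 = 9;  a_156 = 4;  a_157 = 7;  a_158 = 7
  a_159 = 7;  a_160 = 0;  a_161 = 9;  a_162 = 3;  a_163 = 2;  a_164 = 3
  a_165 = 10;  a_166 = 8;  a_167 = 10;  a_168 = 9;  a_169 = 7;  a_170 = 6
  a_171 = 5;  a_172 = 0;  a_173 = 2;  a_174 = 2;  a_175 = 1;  a_176 = 6
  a_177 = 8;  a_178 = 7;  a_179 = 7;  a_180 = 5;  a_181 = 1;  a_182 = 1
  a_183 = 9;  a_184 = 7;  a_185 = 5;  a_186 = 0;  a_187 = 7;  a_188 = 5
  a_189 = 10;  a_190 = 2;  a_191 = 1;  a_192 = 2;  a_193 = 10;  a_194 = 2
  a_195 = 8;  a_196 = 4;  a_197 = 5;  a_198 = 3;  a_199 = 7;  a_200 = 8
  a_201 = 7;  a_202 = 1;  a_203 = 8;  a_204 = 10;  a_205 = 8;  a_206 = 2
  a_207 = 2;  a_208 = 8;  a_209 = 8;  a_210 = 3;  a_211 = 8;  a_212 = 6
  a_213 = 9;  a_214 = 3;  a_215 = 10;  a_216 = 10;  a_217 = 9;  a_218 = 6
  a_219 = 1;  a_220 = 1;  a_221 = 3;  a_222 = 10;  a_223 = 3;  a_224 = 7
  a_225 = 0;  a_226 = 0;  a_227 = 2;  a_228 = 10;  a_229 = 8;  a_230 = 5
  a_231 = 6;  a_232 = 9;  a_233 = 10;  a_234 = 1;  a_235 = 5;  a_236 = 10
  a_237 = 5;  a_238 = 5;  a_239 = 3;  a_240 = 1;  a_241 = 0;  a_242 = 5
  a_243 = 8;  a_244 = 1;  a_245 = 5;  a_246 = 0;  a_247 = 10;  a_248 = 9
  a_249 = 0;  a_250 = 4;  a_251 = 10;  a_252 = 10;  a_253 = 3;  a_254 = 9
  a_255 = 10;  a_256 = 8;  a_257 = 7;  a_258 = 5;  a_259 = 6;  a_260 = 4
  a_261 = 7;  a_262 = 3;  a_263 = 9;  a_264 = 6;  a_265 = 10;  a_266 = 2
  a_267 = 6;  a_268 = 5;  a_269 = 8;  a_270 = 9;  a_271 = 1;  a_272 = 10
  a_273 = 8;  a_274 = 0;  a_275 = 3;  a_276 = 0;  a_277 = 3;  a_278 = 8
  a_279 = 10;  a_280 = 7;  a_281 = 8;  a_282 = 9;  a_283 = 0;  a_284 = 5
  a_285 = 4;  a_286 = 3;  a_287 = 0;  a_288 = 1;  a_289 = 9;  a_290 = 2
  a_291 = 2;  a_292 = 2;  a_293 = 0;  a_294 = 1;  a_295 = 4;  a_296 = 10
  a_297 = 4;  a_298 = 6;  a_299 = 7;  a_300 = 6;  a_301 = 1;  a_302 = 2
  a_303 = 8;  a_304 = 3;  a_305 = 0;  a_306 = 10;  a_307 = 10;  a_308 = 5
  a_309 = 8
a_310 = 5·8 + 1·5 + 5·10 = 7
a_311 = 5·7 + 1·8 + 5·5 = 2

2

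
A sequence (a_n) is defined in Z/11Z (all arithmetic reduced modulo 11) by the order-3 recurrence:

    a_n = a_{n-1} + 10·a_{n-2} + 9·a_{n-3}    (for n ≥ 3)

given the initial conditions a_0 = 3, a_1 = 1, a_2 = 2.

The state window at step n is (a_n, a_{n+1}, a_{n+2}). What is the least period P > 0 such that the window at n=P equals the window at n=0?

665

n=0: window = (3, 1, 2)
n=1: window = (1, 2, 6)
n=2: window = (2, 6, 2)
n=3: window = (6, 2, 3)
n=4: window = (2, 3, 0)
n=5: window = (3, 0, 4)
n=6: window = (0, 4, 9)
n=7: window = (4, 9, 5)
n=8: window = (9, 5, 10)
n=9: window = (5, 10, 9)
n=10: window = (10, 9, 0)
n=11: window = (9, 0, 4)
n=12: window = (0, 4, 8)
n=13: window = (4, 8, 4)
n=14: window = (8, 4, 10)
n=15: window = (4, 10, 1)
n=16: window = (10, 1, 5)
n=17: window = (1, 5, 6)
n=18: window = (5, 6, 10)
n=19: window = (6, 10, 5)
n=20: window = (10, 5, 5)
n=21: window = (5, 5, 2)
n=22: window = (5, 2, 9)
n=23: window = (2, 9, 8)
n=24: window = (9, 8, 6)
n=25: window = (8, 6, 2)
n=26: window = (6, 2, 2)
n=27: window = (2, 2, 10)
n=28: window = (2, 10, 4)
n=29: window = (10, 4, 1)
n=30: window = (4, 1, 10)
n=31: window = (1, 10, 1)
n=32: window = (10, 1, 0)
n=33: window = (1, 0, 1)
n=34: window = (0, 1, 10)
n=35: window = (1, 10, 9)
n=36: window = (10, 9, 8)
n=37: window = (9, 8, 1)
n=38: window = (8, 1, 8)
n=39: window = (1, 8, 2)
n=40: window = (8, 2, 3)
…
n=663: window = (2, 9, 3)
n=664: window = (9, 3, 1)
n=665: window = (3, 1, 2)
window at n=665 equals window at n=0 → period = 665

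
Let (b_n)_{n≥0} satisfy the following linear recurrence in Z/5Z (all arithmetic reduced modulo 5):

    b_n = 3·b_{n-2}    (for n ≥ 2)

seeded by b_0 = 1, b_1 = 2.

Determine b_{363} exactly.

b_2 = 0·2 + 3·1 = 3
b_3 = 0·3 + 3·2 = 1
b_4 = 0·1 + 3·3 = 4
b_5 = 0·4 + 3·1 = 3
b_6 = 0·3 + 3·4 = 2
b_7 = 0·2 + 3·3 = 4
b_8 = 0·4 + 3·2 = 1
b_9 = 0·1 + 3·4 = 2
(b_8, b_9) = (1, 2) = (b_0, b_1), so the sequence has period 8.
363 ≡ 3 (mod 8), hence b_363 = b_3 = 1.

1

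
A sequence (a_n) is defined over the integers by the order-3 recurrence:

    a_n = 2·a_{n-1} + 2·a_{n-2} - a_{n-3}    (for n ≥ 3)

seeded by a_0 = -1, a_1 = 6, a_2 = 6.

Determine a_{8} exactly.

2750

a_3 = 2·6 + 2·6 + -1·-1 = 25
a_4 = 2·25 + 2·6 + -1·6 = 56
a_5 = 2·56 + 2·25 + -1·6 = 156
a_6 = 2·156 + 2·56 + -1·25 = 399
a_7 = 2·399 + 2·156 + -1·56 = 1054
a_8 = 2·1054 + 2·399 + -1·156 = 2750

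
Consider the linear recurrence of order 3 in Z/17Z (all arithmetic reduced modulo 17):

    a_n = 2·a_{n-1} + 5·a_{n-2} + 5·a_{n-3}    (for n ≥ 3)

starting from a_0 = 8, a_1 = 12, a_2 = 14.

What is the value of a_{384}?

6

a_3 = 2·14 + 5·12 + 5·8 = 9
a_4 = 2·9 + 5·14 + 5·12 = 12
a_5 = 2·12 + 5·9 + 5·14 = 3
a_6 = 2·3 + 5·12 + 5·9 = 9
a_7 = 2·9 + 5·3 + 5·12 = 8
a_8 = 2·8 + 5·9 + 5·3 = 8
Continuing the recurrence:
  a_9 = 16;  a_10 = 10;  a_11 = 4;  a_12 = 2;  a_13 = 6;  a_14 = 8
  a_15 = 5;  a_16 = 12;  a_17 = 4;  a_18 = 8;  a_19 = 11;  a_20 = 14
  a_21 = 4;  a_22 = 14;  a_23 = 16;  a_24 = 3;  a_25 = 3;  a_26 = 16
  a_27 = 11;  a_28 = 15;  a_29 = 12;  a_30 = 1;  a_31 = 1;  a_32 = 16
  a_33 = 8;  a_34 = 16;  a_35 = 16;  a_36 = 16;  a_37 = 5;  a_38 = 0
  a_39 = 3;  a_40 = 14;  a_41 = 9;  a_42 = 1;  a_43 = 15;  a_44 = 12
  a_45 = 2;  a_46 = 3;  a_47 = 8;  a_48 = 7;  a_49 = 1;  a_50 = 9
  a_51 = 7;  a_52 = 13;  a_53 = 4;  a_54 = 6;  a_55 = 12;  a_56 = 6
  a_57 = 0;  a_58 = 5;  a_59 = 6;  a_60 = 3;  a_61 = 10;  a_62 = 14
  a_63 = 8;  a_64 = 0;  a_65 = 8;  a_66 = 5;  a_67 = 16;  a_68 = 12
  a_69 = 10;  a_70 = 7;  a_71 = 5;  a_72 = 10;  a_73 = 12;  a_74 = 14
  a_75 = 2;  a_76 = 15;  a_77 = 8;  a_78 = 16;  a_79 = 11;  a_80 = 6
  a_81 = 11;  a_82 = 5;  a_83 = 10;  a_84 = 15;  a_85 = 3;  a_86 = 12
  a_87 = 12;  a_88 = 14;  a_89 = 12;  a_90 = 1;  a_91 = 13;  a_92 = 6
  a_93 = 14;  a_94 = 4;  a_95 = 6;  a_96 = 0;  a_97 = 16;  a_98 = 11
  a_99 = 0;  a_100 = 16;  a_101 = 2;  a_102 = 16;  a_103 = 3;  a_104 = 11
  a_105 = 15;  a_106 = 15;  a_107 = 7;  a_108 = 11;  a_109 = 13;  a_110 = 14
  a_111 = 12;  a_112 = 6;  a_113 = 6;  a_114 = 0;  a_115 = 9;  a_116 = 14
  a_117 = 5;  a_118 = 6;  a_119 = 5;  a_120 = 14;  a_121 = 15;  a_122 = 6
  a_123 = 4;  a_124 = 11;  a_125 = 4;  a_126 = 15;  a_127 = 3;  a_128 = 16
  a_129 = 3;  a_130 = 16;  a_131 = 8;  a_132 = 9;  a_133 = 2;  a_134 = 4
  a_135 = 12;  a_136 = 3;  a_137 = 1;  a_138 = 9;  a_139 = 4;  a_140 = 7
  a_141 = 11;  a_142 = 9;  a_143 = 6;  a_144 = 10;  a_145 = 10;  a_146 = 15
  a_147 = 11;  a_148 = 11;  a_149 = 16;  a_150 = 6;  a_151 = 11;  a_152 = 13
  a_153 = 9;  a_154 = 2;  a_155 = 12;  a_156 = 11;  a_157 = 7;  a_158 = 10
  a_159 = 8;  a_160 = 16;  a_161 = 3;  a_162 = 7;  a_163 = 7;  a_164 = 13
  a_165 = 11;  a_166 = 3;  a_167 = 7;  a_168 = 16;  a_169 = 14;  a_170 = 7
  a_171 = 11;  a_172 = 8;  a_173 = 4;  a_174 = 1;  a_175 = 11;  a_176 = 13
  a_177 = 1;  a_178 = 3;  a_179 = 8;  a_180 = 2;  a_181 = 8;  a_182 = 15
  a_183 = 12;  a_184 = 3;  a_185 = 5;  a_186 = 0;  a_187 = 6;  a_188 = 3
  a_189 = 2;  a_190 = 15;  a_191 = 4;  a_192 = 8;  a_193 = 9;  a_194 = 10
  a_195 = 3;  a_196 = 16;  a_197 = 12;  a_198 = 0;  a_199 = 4;  a_200 = 0
  a_201 = 3;  a_202 = 9;  a_203 = 16;  a_204 = 7;  a_205 = 3;  a_206 = 2
  a_207 = 3;  a_208 = 14;  a_209 = 2;  a_210 = 4;  a_211 = 3;  a_212 = 2
  a_213 = 5;  a_214 = 1;  a_215 = 3;  a_216 = 2;  a_217 = 7;  a_218 = 5
  a_219 = 4;  a_220 = 0;  a_221 = 11;  a_222 = 8;  a_223 = 3;  a_224 = 16
  a_225 = 2;  a_226 = 14;  a_227 = 16;  a_228 = 10;  a_229 = 0;  a_230 = 11
  a_231 = 4;  a_232 = 12;  a_233 = 14;  a_234 = 6;  a_235 = 6;  a_236 = 10
  a_237 = 12;  a_238 = 2;  a_239 = 12;  a_240 = 9;  a_241 = 3;  a_242 = 9
  a_243 = 10;  a_244 = 12;  a_245 = 0;  a_246 = 8;  a_247 = 8;  a_248 = 5
  a_249 = 5;  a_250 = 7;  a_251 = 13;  a_252 = 1;  a_253 = 0;  a_254 = 2
  a_255 = 9;  a_256 = 11;  a_257 = 9;  a_258 = 16;  a_259 = 13;  a_260 = 15
  a_261 = 5;  a_262 = 14;  a_263 = 9;  a_264 = 11;  a_265 = 1;  a_266 = 0
  a_267 = 9;  a_268 = 6;  a_269 = 6;  a_270 = 2;  a_271 = 13;  a_272 = 15
  a_273 = 3;  a_274 = 10;  a_275 = 8;  a_276 = 13;  a_277 = 14;  a_278 = 14
  a_279 = 10;  a_280 = 7;  a_281 = 15;  a_282 = 13;  a_283 = 0;  a_284 = 4
  a_285 = 5;  a_286 = 13;  a_287 = 3;  a_288 = 11;  a_289 = 0;  a_290 = 2
  a_291 = 8;  a_292 = 9;  a_293 = 0;  a_294 = 0;  a_295 = 11;  a_296 = 5
  a_297 = 14;  a_298 = 6;  a_299 = 5;  a_300 = 8;  a_301 = 3;  a_302 = 3
  a_303 = 10;  a_304 = 16;  a_305 = 12;  a_306 = 1;  a_307 = 6;  a_308 = 9
  a_309 = 2;  a_310 = 11;  a_311 = 9;  a_312 = 15;  a_313 = 11;  a_314 = 6
  a_315 = 6;  a_316 = 12;  a_317 = 16;  a_318 = 3;  a_319 = 10;  a_320 = 13
  a_321 = 6;  a_322 = 8;  a_323 = 9;  a_324 = 3;  a_325 = 6;  a_326 = 4
  a_327 = 2;  a_328 = 3;  a_329 = 2;  a_330 = 12;  a_331 = 15;  a_332 = 15
  a_333 = 12;  a_334 = 4;  a_335 = 7;  a_336 = 9;  a_337 = 5;  a_338 = 5
  a_339 = 12;  a_340 = 6;  a_341 = 12;  a_342 = 12;  a_343 = 12;  a_344 = 8
  a_345 = 0;  a_346 = 15;  a_347 = 2;  a_348 = 11;  a_349 = 5;  a_350 = 7
  a_351 = 9;  a_352 = 10;  a_353 = 15;  a_354 = 6;  a_355 = 1;  a_356 = 5
  a_357 = 11;  a_358 = 1;  a_359 = 14;  a_360 = 3;  a_361 = 13;  a_362 = 9
  a_363 = 13;  a_364 = 0;  a_365 = 8;  a_366 = 13;  a_367 = 15;  a_368 = 16
  a_369 = 2;  a_370 = 6;  a_371 = 0;  a_372 = 6;  a_373 = 8;  a_374 = 12
  a_375 = 9;  a_376 = 16;  a_377 = 1;  a_378 = 8;  a_379 = 16;  a_380 = 9
  a_381 = 2;  a_382 = 10
a_383 = 2·10 + 5·2 + 5·9 = 7
a_384 = 2·7 + 5·10 + 5·2 = 6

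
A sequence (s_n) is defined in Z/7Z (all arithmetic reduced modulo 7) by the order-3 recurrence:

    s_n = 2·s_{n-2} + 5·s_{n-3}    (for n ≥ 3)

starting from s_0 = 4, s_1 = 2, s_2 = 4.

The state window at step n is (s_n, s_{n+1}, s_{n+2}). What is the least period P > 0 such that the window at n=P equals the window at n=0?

342

n=0: window = (4, 2, 4)
n=1: window = (2, 4, 3)
n=2: window = (4, 3, 4)
n=3: window = (3, 4, 5)
n=4: window = (4, 5, 2)
n=5: window = (5, 2, 2)
n=6: window = (2, 2, 1)
n=7: window = (2, 1, 0)
n=8: window = (1, 0, 5)
n=9: window = (0, 5, 5)
n=10: window = (5, 5, 3)
n=11: window = (5, 3, 0)
n=12: window = (3, 0, 3)
n=13: window = (0, 3, 1)
n=14: window = (3, 1, 6)
n=15: window = (1, 6, 3)
n=16: window = (6, 3, 3)
n=17: window = (3, 3, 1)
n=18: window = (3, 1, 0)
n=19: window = (1, 0, 3)
n=20: window = (0, 3, 5)
n=21: window = (3, 5, 6)
n=22: window = (5, 6, 4)
n=23: window = (6, 4, 2)
n=24: window = (4, 2, 3)
n=25: window = (2, 3, 3)
n=26: window = (3, 3, 2)
n=27: window = (3, 2, 0)
n=28: window = (2, 0, 5)
n=29: window = (0, 5, 3)
n=30: window = (5, 3, 3)
n=31: window = (3, 3, 3)
n=32: window = (3, 3, 0)
n=33: window = (3, 0, 0)
n=34: window = (0, 0, 1)
n=35: window = (0, 1, 0)
n=36: window = (1, 0, 2)
n=37: window = (0, 2, 5)
n=38: window = (2, 5, 4)
n=39: window = (5, 4, 6)
n=40: window = (4, 6, 5)
…
n=340: window = (1, 2, 4)
n=341: window = (2, 4, 2)
n=342: window = (4, 2, 4)
window at n=342 equals window at n=0 → period = 342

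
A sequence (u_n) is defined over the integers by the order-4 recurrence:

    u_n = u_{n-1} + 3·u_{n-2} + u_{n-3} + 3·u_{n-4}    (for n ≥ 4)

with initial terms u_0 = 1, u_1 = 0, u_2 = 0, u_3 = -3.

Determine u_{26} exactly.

u_4 = 1·-3 + 3·0 + 1·0 + 3·1 = 0
u_5 = 1·0 + 3·-3 + 1·0 + 3·0 = -9
u_6 = 1·-9 + 3·0 + 1·-3 + 3·0 = -12
u_7 = 1·-12 + 3·-9 + 1·0 + 3·-3 = -48
u_8 = 1·-48 + 3·-12 + 1·-9 + 3·0 = -93
u_9 = 1·-93 + 3·-48 + 1·-12 + 3·-9 = -276
u_10 = 1·-276 + 3·-93 + 1·-48 + 3·-12 = -639
u_11 = 1·-639 + 3·-276 + 1·-93 + 3·-48 = -1704
u_12 = 1·-1704 + 3·-639 + 1·-276 + 3·-93 = -4176
u_13 = 1·-4176 + 3·-1704 + 1·-639 + 3·-276 = -10755
u_14 = 1·-10755 + 3·-4176 + 1·-1704 + 3·-639 = -26904
u_15 = 1·-26904 + 3·-10755 + 1·-4176 + 3·-1704 = -68457
u_16 = 1·-68457 + 3·-26904 + 1·-10755 + 3·-4176 = -172452
u_17 = 1·-172452 + 3·-68457 + 1·-26904 + 3·-10755 = -436992
u_18 = 1·-436992 + 3·-172452 + 1·-68457 + 3·-26904 = -1103517
u_19 = 1·-1103517 + 3·-436992 + 1·-172452 + 3·-68457 = -2792316
u_20 = 1·-2792316 + 3·-1103517 + 1·-436992 + 3·-172452 = -7057215
u_21 = 1·-7057215 + 3·-2792316 + 1·-1103517 + 3·-436992 = -17848656
u_22 = 1·-17848656 + 3·-7057215 + 1·-2792316 + 3·-1103517 = -45123168
u_23 = 1·-45123168 + 3·-17848656 + 1·-7057215 + 3·-2792316 = -114103299
u_24 = 1·-114103299 + 3·-45123168 + 1·-17848656 + 3·-7057215 = -288493104
u_25 = 1·-288493104 + 3·-114103299 + 1·-45123168 + 3·-17848656 = -729472137
u_26 = 1·-729472137 + 3·-288493104 + 1·-114103299 + 3·-45123168 = -1844424252

-1844424252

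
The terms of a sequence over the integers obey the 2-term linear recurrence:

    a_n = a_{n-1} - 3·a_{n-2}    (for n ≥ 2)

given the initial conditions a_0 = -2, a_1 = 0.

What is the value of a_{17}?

23730

a_2 = 1·0 + -3·-2 = 6
a_3 = 1·6 + -3·0 = 6
a_4 = 1·6 + -3·6 = -12
a_5 = 1·-12 + -3·6 = -30
a_6 = 1·-30 + -3·-12 = 6
a_7 = 1·6 + -3·-30 = 96
a_8 = 1·96 + -3·6 = 78
a_9 = 1·78 + -3·96 = -210
a_10 = 1·-210 + -3·78 = -444
a_11 = 1·-444 + -3·-210 = 186
a_12 = 1·186 + -3·-444 = 1518
a_13 = 1·1518 + -3·186 = 960
a_14 = 1·960 + -3·1518 = -3594
a_15 = 1·-3594 + -3·960 = -6474
a_16 = 1·-6474 + -3·-3594 = 4308
a_17 = 1·4308 + -3·-6474 = 23730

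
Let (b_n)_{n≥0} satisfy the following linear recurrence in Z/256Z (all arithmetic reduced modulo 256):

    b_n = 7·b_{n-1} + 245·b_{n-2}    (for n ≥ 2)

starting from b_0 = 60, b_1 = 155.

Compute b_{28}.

167

b_2 = 7·155 + 245·60 = 169
b_3 = 7·169 + 245·155 = 246
b_4 = 7·246 + 245·169 = 119
b_5 = 7·119 + 245·246 = 175
b_6 = 7·175 + 245·119 = 172
b_7 = 7·172 + 245·175 = 47
b_8 = 7·47 + 245·172 = 229
b_9 = 7·229 + 245·47 = 62
b_10 = 7·62 + 245·229 = 219
b_11 = 7·219 + 245·62 = 83
b_12 = 7·83 + 245·219 = 220
b_13 = 7·220 + 245·83 = 115
b_14 = 7·115 + 245·220 = 177
b_15 = 7·177 + 245·115 = 230
b_16 = 7·230 + 245·177 = 175
b_17 = 7·175 + 245·230 = 231
b_18 = 7·231 + 245·175 = 204
b_19 = 7·204 + 245·231 = 167
b_20 = 7·167 + 245·204 = 205
b_21 = 7·205 + 245·167 = 110
b_22 = 7·110 + 245·205 = 51
b_23 = 7·51 + 245·110 = 171
b_24 = 7·171 + 245·51 = 124
b_25 = 7·124 + 245·171 = 11
b_26 = 7·11 + 245·124 = 249
b_27 = 7·249 + 245·11 = 86
b_28 = 7·86 + 245·249 = 167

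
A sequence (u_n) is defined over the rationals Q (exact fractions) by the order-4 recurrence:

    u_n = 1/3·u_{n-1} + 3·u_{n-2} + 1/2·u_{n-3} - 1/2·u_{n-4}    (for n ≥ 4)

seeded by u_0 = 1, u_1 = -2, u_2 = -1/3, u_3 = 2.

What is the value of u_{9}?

u_4 = 1/3·2 + 3·-1/3 + 1/2·-2 + -1/2·1 = -11/6
u_5 = 1/3·-11/6 + 3·2 + 1/2·-1/3 + -1/2·-2 = 56/9
u_6 = 1/3·56/9 + 3·-11/6 + 1/2·2 + -1/2·-1/3 = -61/27
u_7 = 1/3·-61/27 + 3·56/9 + 1/2·-11/6 + -1/2·2 = 5183/324
u_8 = 1/3·5183/324 + 3·-61/27 + 1/2·56/9 + -1/2·-11/6 = 1255/486
u_9 = 1/3·1255/486 + 3·5183/324 + 1/2·-61/27 + -1/2·56/9 = 130085/2916

130085/2916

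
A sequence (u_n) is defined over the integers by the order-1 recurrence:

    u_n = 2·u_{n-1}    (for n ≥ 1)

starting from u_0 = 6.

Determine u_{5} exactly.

u_1 = 2·6 = 12
u_2 = 2·12 = 24
u_3 = 2·24 = 48
u_4 = 2·48 = 96
u_5 = 2·96 = 192

192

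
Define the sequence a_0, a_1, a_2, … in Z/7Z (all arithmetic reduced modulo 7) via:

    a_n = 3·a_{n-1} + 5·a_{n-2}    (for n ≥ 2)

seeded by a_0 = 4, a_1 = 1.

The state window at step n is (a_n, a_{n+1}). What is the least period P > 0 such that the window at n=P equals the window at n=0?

n=0: window = (4, 1)
n=1: window = (1, 2)
n=2: window = (2, 4)
n=3: window = (4, 1)
window at n=3 equals window at n=0 → period = 3

3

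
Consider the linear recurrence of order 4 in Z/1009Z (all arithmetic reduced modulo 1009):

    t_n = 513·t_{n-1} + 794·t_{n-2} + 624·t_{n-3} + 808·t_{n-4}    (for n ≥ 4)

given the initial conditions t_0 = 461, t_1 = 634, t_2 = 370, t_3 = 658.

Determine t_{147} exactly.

t_4 = 513·658 + 794·370 + 624·634 + 808·461 = 964
t_5 = 513·964 + 794·658 + 624·370 + 808·634 = 440
t_6 = 513·440 + 794·964 + 624·658 + 808·370 = 523
t_7 = 513·523 + 794·440 + 624·964 + 808·658 = 244
t_8 = 513·244 + 794·523 + 624·440 + 808·964 = 695
t_9 = 513·695 + 794·244 + 624·523 + 808·440 = 154
Continuing the recurrence:
  t_10 = 926;  t_11 = 193;  t_12 = 607;  t_13 = 485;  t_14 = 138;  t_15 = 767
  t_16 = 583;  t_17 = 712;  t_18 = 625;  t_19 = 813;  t_20 = 363;  t_21 = 8
  t_22 = 1;  t_23 = 343;  t_24 = 819;  t_25 = 340;  t_26 = 276;  t_27 = 47
  t_28 = 204;  t_29 = 667;  t_30 = 742;  t_31 = 931;  t_32 = 94;  t_33 = 423
  t_34 = 993;  t_35 = 406;  t_36 = 708;  t_37 = 296;  t_38 = 911;  t_39 = 76
  t_40 = 545;  t_41 = 328;  t_42 = 158;  t_43 = 350;  t_44 = 565;  t_45 = 54
  t_46 = 41;  t_47 = 32;  t_48 = 380;  t_49 = 990;  t_50 = 1000;  t_51 = 104
  t_52 = 348;  t_53 = 999;  t_54 = 881;  t_55 = 555;  t_56 = 950;  t_57 = 580
  t_58 = 189;  t_59 = 461;  t_60 = 561;  t_61 = 342;  t_62 = 797;  t_63 = 451
  t_64 = 224;  t_65 = 555;  t_66 = 596;  t_67 = 451;  t_68 = 919;  t_69 = 170
  t_70 = 803;  t_71 = 544;  t_72 = 545;  t_73 = 920;  t_74 = 86;  t_75 = 370
  t_76 = 185;  t_77 = 134;  t_78 = 401;  t_79 = 29;  t_80 = 318;  t_81 = 805
  t_82 = 579;  t_83 = 738;  t_84 = 337;  t_85 = 803;  t_86 = 524;  t_87 = 713
  t_88 = 324;  t_89 = 906;  t_90 = 154;  t_91 = 588;  t_92 = 905;  t_93 = 594
  t_94 = 127;  t_95 = 553;  t_96 = 166;  t_97 = 783;  t_98 = 423;  t_99 = 725
  t_100 = 645;  t_101 = 68;  t_102 = 237;  t_103 = 476;  t_104 = 75;  t_105 = 734
  t_106 = 368;  t_107 = 260;  t_108 = 773;  t_109 = 985;  t_110 = 575;  t_111 = 720
  t_112 = 720;  t_113 = 27;  t_114 = 37;  t_115 = 910;  t_116 = 51;  t_117 = 533
  t_118 = 532;  t_119 = 172;  t_120 = 560;  t_121 = 905;  t_122 = 192;  t_123 = 845
  t_124 = 841;  t_125 = 996;  t_126 = 522;  t_127 = 949;  t_128 = 699;  t_129 = 591
  t_130 = 446;  t_131 = 64;  t_132 = 760;  t_133 = 863;  t_134 = 566;  t_135 = 140
  t_136 = 894;  t_137 = 825;  t_138 = 791;  t_139 = 365;  t_140 = 145;  t_141 = 789
  t_142 = 409;  t_143 = 793;  t_144 = 90;  t_145 = 554
t_146 = 513·554 + 794·90 + 624·793 + 808·409 = 436
t_147 = 513·436 + 794·554 + 624·90 + 808·793 = 316

316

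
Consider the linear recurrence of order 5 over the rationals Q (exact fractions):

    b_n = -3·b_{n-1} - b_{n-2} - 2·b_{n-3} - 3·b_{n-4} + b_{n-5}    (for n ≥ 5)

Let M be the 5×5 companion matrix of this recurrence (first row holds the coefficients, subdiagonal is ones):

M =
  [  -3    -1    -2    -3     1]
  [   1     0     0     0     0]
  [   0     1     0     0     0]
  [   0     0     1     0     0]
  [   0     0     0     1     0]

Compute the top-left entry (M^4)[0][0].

64

(M^4)[0][0] is the top entry after applying M 4 times to the unit state (1, 0, 0, 0, 0). Equivalently it is h_{8} for the auxiliary sequence (h_n) obeying the same recurrence with h_4 = 1 and h_i = 0 for 0 ≤ i < 4:
h_5 = -3·1 + -1·0 + -2·0 + -3·0 + 1·0 = -3
h_6 = -3·-3 + -1·1 + -2·0 + -3·0 + 1·0 = 8
h_7 = -3·8 + -1·-3 + -2·1 + -3·0 + 1·0 = -23
h_8 = -3·-23 + -1·8 + -2·-3 + -3·1 + 1·0 = 64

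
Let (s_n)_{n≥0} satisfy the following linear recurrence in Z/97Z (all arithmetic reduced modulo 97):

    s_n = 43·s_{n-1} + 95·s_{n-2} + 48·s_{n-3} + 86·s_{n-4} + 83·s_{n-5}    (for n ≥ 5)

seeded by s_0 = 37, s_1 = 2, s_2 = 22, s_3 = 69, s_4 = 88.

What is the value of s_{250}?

68

s_5 = 43·88 + 95·69 + 48·22 + 86·2 + 83·37 = 88
s_6 = 43·88 + 95·88 + 48·69 + 86·22 + 83·2 = 54
s_7 = 43·54 + 95·88 + 48·88 + 86·69 + 83·22 = 65
s_8 = 43·65 + 95·54 + 48·88 + 86·88 + 83·69 = 30
s_9 = 43·30 + 95·65 + 48·54 + 86·88 + 83·88 = 0
s_10 = 43·0 + 95·30 + 48·65 + 86·54 + 83·88 = 70
Continuing the recurrence:
  s_11 = 69;  s_12 = 35;  s_13 = 39;  s_14 = 75;  s_15 = 81;  s_16 = 71
  s_17 = 43;  s_18 = 53;  s_19 = 71;  s_20 = 89;  s_21 = 9;  s_22 = 7
  s_23 = 25;  s_24 = 5;  s_25 = 29;  s_26 = 3;  s_27 = 35;  s_28 = 61
  s_29 = 77;  s_30 = 65;  s_31 = 1;  s_32 = 23;  s_33 = 78;  s_34 = 11
  s_35 = 15;  s_36 = 26;  s_37 = 48;  s_38 = 64;  s_39 = 93;  s_40 = 53
  s_41 = 5;  s_42 = 93;  s_43 = 55;  s_44 = 49;  s_45 = 38;  s_46 = 76
  s_47 = 48;  s_48 = 2;  s_49 = 12;  s_50 = 90;  s_51 = 22;  s_52 = 66
  s_53 = 67;  s_54 = 28;  s_55 = 20;  s_56 = 76;  s_57 = 1;  s_58 = 90
  s_59 = 17;  s_60 = 65;  s_61 = 89;  s_62 = 17;  s_63 = 92;  s_64 = 63
  s_65 = 94;  s_66 = 12;  s_67 = 65;  s_68 = 64;  s_69 = 21;  s_70 = 22
  s_71 = 86;  s_72 = 41;  s_73 = 65;  s_74 = 0;  s_75 = 2;  s_76 = 96
  s_77 = 22;  s_78 = 37;  s_79 = 22;  s_80 = 68;  s_81 = 63;  s_82 = 4
  s_83 = 28;  s_84 = 60;  s_85 = 4;  s_86 = 82;  s_87 = 20;  s_88 = 30
  s_89 = 34;  s_90 = 46;  s_91 = 42;  s_92 = 20;  s_93 = 56;  s_94 = 7
  s_95 = 43;  s_96 = 29;  s_97 = 19;  s_98 = 22;  s_99 = 80;  s_100 = 89
  s_101 = 34;  s_102 = 57;  s_103 = 35;  s_104 = 51;  s_105 = 38;  s_106 = 72
  s_107 = 17;  s_108 = 2;  s_109 = 48;  s_110 = 0;  s_111 = 66;  s_112 = 32
  s_113 = 9;  s_114 = 6;  s_115 = 80;  s_116 = 62;  s_117 = 16;  s_118 = 41
  s_119 = 57;  s_120 = 74;  s_121 = 15;  s_122 = 36;  s_123 = 86;  s_124 = 18
  s_125 = 62;  s_126 = 41;  s_127 = 83;  s_128 = 17;  s_129 = 47;  s_130 = 93
  s_131 = 33;  s_132 = 6;  s_133 = 21;  s_134 = 18;  s_135 = 34;  s_136 = 63
  s_137 = 86;  s_138 = 56;  s_139 = 75;  s_140 = 58;  s_141 = 3;  s_142 = 47
  s_143 = 86;  s_144 = 23;  s_145 = 94;  s_146 = 96;  s_147 = 45;  s_148 = 45
  s_149 = 53;  s_150 = 37;  s_151 = 60;  s_152 = 45;  s_153 = 50;  s_154 = 8
  s_155 = 62;  s_156 = 29;  s_157 = 36;  s_158 = 89;  s_159 = 85;  s_160 = 41
  s_161 = 19;  s_162 = 34;  s_163 = 47;  s_164 = 60;  s_165 = 37;  s_166 = 80
  s_167 = 15;  s_168 = 70;  s_169 = 44;  s_170 = 7;  s_171 = 57;  s_172 = 77
  s_173 = 32;  s_174 = 64;  s_175 = 33;  s_176 = 18;  s_177 = 22;  s_178 = 81
  s_179 = 37;  s_180 = 79;  s_181 = 24;  s_182 = 93;  s_183 = 91;  s_184 = 0
  s_185 = 2;  s_186 = 88;  s_187 = 22;  s_188 = 77;  s_189 = 0;  s_190 = 3
  s_191 = 23;  s_192 = 22;  s_193 = 63;  s_194 = 50;  s_195 = 69;  s_196 = 89
  s_197 = 44;  s_198 = 5;  s_199 = 30;  s_200 = 89;  s_201 = 46;  s_202 = 47
  s_203 = 78;  s_204 = 92;  s_205 = 36;  s_206 = 67;  s_207 = 83;  s_208 = 52
  s_209 = 13;  s_210 = 94;  s_211 = 5;  s_212 = 81;  s_213 = 33;  s_214 = 87
  s_215 = 81;  s_216 = 52;  s_217 = 0;  s_218 = 37;  s_219 = 38;  s_220 = 48
  s_221 = 29;  s_222 = 46;  s_223 = 87;  s_224 = 4;  s_225 = 51;  s_226 = 17
  s_227 = 93;  s_228 = 10;  s_229 = 55;  s_230 = 88;  s_231 = 80;  s_232 = 30
  s_233 = 50;  s_234 = 21;  s_235 = 34;  s_236 = 42;  s_237 = 30;  s_238 = 64
  s_239 = 63;  s_240 = 76;  s_241 = 58;  s_242 = 71;  s_243 = 49;  s_244 = 24
  s_245 = 21;  s_246 = 62;  s_247 = 12;  s_248 = 62
s_249 = 43·62 + 95·12 + 48·62 + 86·21 + 83·24 = 7
s_250 = 43·7 + 95·62 + 48·12 + 86·62 + 83·21 = 68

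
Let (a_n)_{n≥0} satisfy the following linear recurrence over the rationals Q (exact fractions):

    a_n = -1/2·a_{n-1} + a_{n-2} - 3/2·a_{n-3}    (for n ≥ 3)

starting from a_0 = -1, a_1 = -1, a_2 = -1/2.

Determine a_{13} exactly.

a_3 = -1/2·-1/2 + 1·-1 + -3/2·-1 = 3/4
a_4 = -1/2·3/4 + 1·-1/2 + -3/2·-1 = 5/8
a_5 = -1/2·5/8 + 1·3/4 + -3/2·-1/2 = 19/16
a_6 = -1/2·19/16 + 1·5/8 + -3/2·3/4 = -35/32
a_7 = -1/2·-35/32 + 1·19/16 + -3/2·5/8 = 51/64
a_8 = -1/2·51/64 + 1·-35/32 + -3/2·19/16 = -419/128
a_9 = -1/2·-419/128 + 1·51/64 + -3/2·-35/32 = 1043/256
a_10 = -1/2·1043/256 + 1·-419/128 + -3/2·51/64 = -3331/512
a_11 = -1/2·-3331/512 + 1·1043/256 + -3/2·-419/128 = 12531/1024
a_12 = -1/2·12531/1024 + 1·-3331/512 + -3/2·1043/256 = -38371/2048
a_13 = -1/2·-38371/2048 + 1·12531/1024 + -3/2·-3331/512 = 128467/4096

128467/4096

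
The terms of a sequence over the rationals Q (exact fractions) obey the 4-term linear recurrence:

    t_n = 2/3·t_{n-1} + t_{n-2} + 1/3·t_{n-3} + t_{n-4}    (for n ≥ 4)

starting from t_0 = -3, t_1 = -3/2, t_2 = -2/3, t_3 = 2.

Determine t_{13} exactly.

t_4 = 2/3·2 + 1·-2/3 + 1/3·-3/2 + 1·-3 = -17/6
t_5 = 2/3·-17/6 + 1·2 + 1/3·-2/3 + 1·-3/2 = -29/18
t_6 = 2/3·-29/18 + 1·-17/6 + 1/3·2 + 1·-2/3 = -211/54
t_7 = 2/3·-211/54 + 1·-29/18 + 1/3·-17/6 + 1·2 = -256/81
t_8 = 2/3·-256/81 + 1·-211/54 + 1/3·-29/18 + 1·-17/6 = -4561/486
t_9 = 2/3·-4561/486 + 1·-256/81 + 1/3·-211/54 + 1·-29/18 = -8989/729
t_10 = 2/3·-8989/729 + 1·-4561/486 + 1/3·-256/81 + 1·-211/54 = -49352/2187
t_11 = 2/3·-49352/2187 + 1·-8989/729 + 1/3·-4561/486 + 1·-256/81 = -441731/13122
t_12 = 2/3·-441731/13122 + 1·-49352/2187 + 1/3·-8989/729 + 1·-4561/486 = -2303041/39366
t_13 = 2/3·-2303041/39366 + 1·-441731/13122 + 1/3·-49352/2187 + 1·-8989/729 = -10926215/118098

-10926215/118098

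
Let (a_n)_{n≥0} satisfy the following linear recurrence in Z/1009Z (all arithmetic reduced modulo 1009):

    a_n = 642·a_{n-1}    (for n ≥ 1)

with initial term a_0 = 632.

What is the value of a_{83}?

7

a_1 = 642·632 = 126
a_2 = 642·126 = 172
a_3 = 642·172 = 443
a_4 = 642·443 = 877
a_5 = 642·877 = 12
a_6 = 642·12 = 641
a_7 = 642·641 = 859
a_8 = 642·859 = 564
a_9 = 642·564 = 866
a_10 = 642·866 = 13
a_11 = 642·13 = 274
a_12 = 642·274 = 342
a_13 = 642·342 = 611
a_14 = 642·611 = 770
a_15 = 642·770 = 939
a_16 = 642·939 = 465
a_17 = 642·465 = 875
a_18 = 642·875 = 746
a_19 = 642·746 = 666
a_20 = 642·666 = 765
a_21 = 642·765 = 756
a_22 = 642·756 = 23
a_23 = 642·23 = 640
a_24 = 642·640 = 217
a_25 = 642·217 = 72
a_26 = 642·72 = 819
a_27 = 642·819 = 109
a_28 = 642·109 = 357
a_29 = 642·357 = 151
a_30 = 642·151 = 78
a_31 = 642·78 = 635
a_32 = 642·635 = 34
a_33 = 642·34 = 639
a_34 = 642·639 = 584
a_35 = 642·584 = 589
a_36 = 642·589 = 772
a_37 = 642·772 = 205
a_38 = 642·205 = 440
a_39 = 642·440 = 969
a_40 = 642·969 = 554
a_41 = 642·554 = 500
a_42 = 642·500 = 138
a_43 = 642·138 = 813
a_44 = 642·813 = 293
a_45 = 642·293 = 432
a_46 = 642·432 = 878
a_47 = 642·878 = 654
a_48 = 642·654 = 124
a_49 = 642·124 = 906
a_50 = 642·906 = 468
a_51 = 642·468 = 783
a_52 = 642·783 = 204
a_53 = 642·204 = 807
a_54 = 642·807 = 477
a_55 = 642·477 = 507
a_56 = 642·507 = 596
a_57 = 642·596 = 221
a_58 = 642·221 = 622
a_59 = 642·622 = 769
a_60 = 642·769 = 297
a_61 = 642·297 = 982
a_62 = 642·982 = 828
a_63 = 642·828 = 842
a_64 = 642·842 = 749
a_65 = 642·749 = 574
a_66 = 642·574 = 223
a_67 = 642·223 = 897
a_68 = 642·897 = 744
a_69 = 642·744 = 391
a_70 = 642·391 = 790
a_71 = 642·790 = 662
a_72 = 642·662 = 215
a_73 = 642·215 = 806
a_74 = 642·806 = 844
a_75 = 642·844 = 15
a_76 = 642·15 = 549
a_77 = 642·549 = 317
a_78 = 642·317 = 705
a_79 = 642·705 = 578
a_80 = 642·578 = 773
a_81 = 642·773 = 847
a_82 = 642·847 = 932
a_83 = 642·932 = 7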